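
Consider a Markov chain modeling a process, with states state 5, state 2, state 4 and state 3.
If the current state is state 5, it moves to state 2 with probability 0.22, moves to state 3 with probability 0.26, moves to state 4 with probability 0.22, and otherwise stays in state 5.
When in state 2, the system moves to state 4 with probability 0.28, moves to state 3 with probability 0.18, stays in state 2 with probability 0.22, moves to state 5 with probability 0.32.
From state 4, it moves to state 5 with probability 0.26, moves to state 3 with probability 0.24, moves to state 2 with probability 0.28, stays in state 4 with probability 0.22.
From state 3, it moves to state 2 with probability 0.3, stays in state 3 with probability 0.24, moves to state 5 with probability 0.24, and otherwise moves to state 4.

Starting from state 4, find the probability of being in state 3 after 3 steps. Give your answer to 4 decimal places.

0.2305

Propagate the distribution vector 3 steps from state 4.
After 0 steps: (0.0000, 0.0000, 1.0000, 0.0000)
After 1 step: (0.2600, 0.2800, 0.2200, 0.2400)
After 2 steps: (0.2824, 0.2524, 0.2368, 0.2284)
After 3 steps: (0.2819, 0.2525, 0.2351, 0.2305)
P(in state 3 after 3 steps) = 0.2305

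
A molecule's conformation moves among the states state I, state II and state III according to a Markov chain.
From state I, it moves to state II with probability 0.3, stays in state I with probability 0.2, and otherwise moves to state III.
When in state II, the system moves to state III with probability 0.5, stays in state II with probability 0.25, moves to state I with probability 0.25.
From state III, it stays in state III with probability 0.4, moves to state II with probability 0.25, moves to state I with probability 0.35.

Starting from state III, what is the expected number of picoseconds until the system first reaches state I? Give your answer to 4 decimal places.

3.0769

Let t(s) be the expected number of picoseconds to first reach state I from state s, with t(state I) = 0. Conditioning on the first picosecond:
t(state II) = 1 + 0.25·t(state II) + 0.5·t(state III)
t(state III) = 1 + 0.25·t(state II) + 0.4·t(state III)
Solving: t(state II) = 3.3846, t(state III) = 3.0769.
Expected picoseconds from state III to state I: 3.0769.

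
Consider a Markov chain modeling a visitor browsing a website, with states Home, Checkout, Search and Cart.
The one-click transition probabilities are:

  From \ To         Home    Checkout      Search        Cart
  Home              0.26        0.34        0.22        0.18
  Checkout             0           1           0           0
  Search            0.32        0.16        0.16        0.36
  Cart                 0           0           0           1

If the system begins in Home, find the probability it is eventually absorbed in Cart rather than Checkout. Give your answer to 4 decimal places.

Let h(s) be the probability of absorption at Cart starting from transient state s. Then h(Cart) = 1 and h(Checkout) = 0. By first-step analysis:
h(Home) = 0.26·h(Home) + 0.34·0 + 0.22·h(Search) + 0.18·1
h(Search) = 0.32·h(Home) + 0.16·0 + 0.16·h(Search) + 0.36·1
Solving: h(Home) = 0.4180, h(Search) = 0.5878.
Starting from Home, the probability is 0.4180.

0.4180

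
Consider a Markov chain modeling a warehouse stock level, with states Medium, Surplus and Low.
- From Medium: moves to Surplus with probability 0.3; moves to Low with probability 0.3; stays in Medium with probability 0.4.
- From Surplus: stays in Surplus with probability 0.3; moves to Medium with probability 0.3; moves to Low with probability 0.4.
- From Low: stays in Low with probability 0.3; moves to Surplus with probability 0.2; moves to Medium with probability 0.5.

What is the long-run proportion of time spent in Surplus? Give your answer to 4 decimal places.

0.2673

Let the stationary distribution be π with π = πP and π_1 + π_2 + π_3 = 1.
π_1 = 0.4·π_1 + 0.3·π_2 + 0.5·π_3
π_2 = 0.3·π_1 + 0.3·π_2 + 0.2·π_3
Solving with the normalization constraint gives π = (0.4059, 0.2673, 0.3267).
So the stationary probability of Surplus is 0.2673.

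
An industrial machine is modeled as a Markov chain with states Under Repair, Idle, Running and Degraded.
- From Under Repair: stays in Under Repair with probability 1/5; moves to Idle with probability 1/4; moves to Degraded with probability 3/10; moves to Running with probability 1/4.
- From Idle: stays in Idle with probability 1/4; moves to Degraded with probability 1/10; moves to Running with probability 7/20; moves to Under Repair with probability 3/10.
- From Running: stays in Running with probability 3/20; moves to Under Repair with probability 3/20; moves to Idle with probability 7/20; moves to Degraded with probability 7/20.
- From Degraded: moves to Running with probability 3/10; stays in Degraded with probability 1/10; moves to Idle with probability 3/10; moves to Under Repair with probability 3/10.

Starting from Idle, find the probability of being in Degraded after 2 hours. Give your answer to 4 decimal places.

Propagate the distribution vector 2 hours from Idle.
After 0 hours: (0.0000, 1.0000, 0.0000, 0.0000)
After 1 hour: (0.3000, 0.2500, 0.3500, 0.1000)
After 2 hours: (0.2175, 0.2900, 0.2450, 0.2475)
P(in Degraded after 2 hours) = 0.2475

0.2475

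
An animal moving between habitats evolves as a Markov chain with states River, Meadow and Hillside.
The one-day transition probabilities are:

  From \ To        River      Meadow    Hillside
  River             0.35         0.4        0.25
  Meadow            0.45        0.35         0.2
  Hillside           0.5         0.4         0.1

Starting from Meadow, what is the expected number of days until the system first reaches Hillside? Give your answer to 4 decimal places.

4.5361

Let t(s) be the expected number of days to first reach Hillside from state s, with t(Hillside) = 0. Conditioning on the first day:
t(River) = 1 + 0.35·t(River) + 0.4·t(Meadow)
t(Meadow) = 1 + 0.45·t(River) + 0.35·t(Meadow)
Solving: t(River) = 4.3299, t(Meadow) = 4.5361.
Expected days from Meadow to Hillside: 4.5361.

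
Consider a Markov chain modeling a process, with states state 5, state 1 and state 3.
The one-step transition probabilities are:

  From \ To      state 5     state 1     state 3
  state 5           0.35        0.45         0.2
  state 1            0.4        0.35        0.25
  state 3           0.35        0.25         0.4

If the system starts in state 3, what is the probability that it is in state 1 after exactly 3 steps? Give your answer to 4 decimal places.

Propagate the distribution vector 3 steps from state 3.
After 0 steps: (0.0000, 0.0000, 1.0000)
After 1 step: (0.3500, 0.2500, 0.4000)
After 2 steps: (0.3625, 0.3450, 0.2925)
After 3 steps: (0.3673, 0.3570, 0.2758)
P(in state 1 after 3 steps) = 0.3570

0.3570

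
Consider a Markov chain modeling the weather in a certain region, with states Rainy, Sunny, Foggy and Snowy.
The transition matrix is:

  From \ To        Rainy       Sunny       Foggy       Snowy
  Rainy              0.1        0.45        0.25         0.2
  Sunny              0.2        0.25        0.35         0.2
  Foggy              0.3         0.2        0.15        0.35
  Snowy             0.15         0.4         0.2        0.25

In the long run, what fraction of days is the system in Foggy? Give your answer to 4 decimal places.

Let the stationary distribution be π with π = πP and π_1 + π_2 + π_3 + π_4 = 1.
π_1 = 0.1·π_1 + 0.2·π_2 + 0.3·π_3 + 0.15·π_4
π_2 = 0.45·π_1 + 0.25·π_2 + 0.2·π_3 + 0.4·π_4
π_3 = 0.25·π_1 + 0.35·π_2 + 0.15·π_3 + 0.2·π_4
Solving with the normalization constraint gives π = (0.1927, 0.3137, 0.2445, 0.2491).
So the stationary probability of Foggy is 0.2445.

0.2445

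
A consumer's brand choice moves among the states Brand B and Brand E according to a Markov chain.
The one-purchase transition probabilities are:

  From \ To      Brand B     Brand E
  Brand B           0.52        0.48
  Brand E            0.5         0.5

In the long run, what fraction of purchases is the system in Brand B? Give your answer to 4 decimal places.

0.5102

Let the stationary distribution be π with π = πP and π_1 + π_2 = 1.
π_1 = 0.52·π_1 + 0.5·π_2
Solving with the normalization constraint gives π = (0.5102, 0.4898).
So the stationary probability of Brand B is 0.5102.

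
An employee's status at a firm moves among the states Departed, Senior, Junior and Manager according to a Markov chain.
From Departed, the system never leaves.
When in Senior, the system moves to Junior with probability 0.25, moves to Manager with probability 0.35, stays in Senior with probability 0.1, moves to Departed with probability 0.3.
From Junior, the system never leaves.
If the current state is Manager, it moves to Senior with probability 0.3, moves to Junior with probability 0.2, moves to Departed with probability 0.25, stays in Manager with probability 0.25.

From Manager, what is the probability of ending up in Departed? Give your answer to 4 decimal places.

0.5526

Let h(s) be the probability of absorption at Departed starting from transient state s. Then h(Departed) = 1 and h(Junior) = 0. By first-step analysis:
h(Senior) = 0.3·1 + 0.1·h(Senior) + 0.25·0 + 0.35·h(Manager)
h(Manager) = 0.25·1 + 0.3·h(Senior) + 0.2·0 + 0.25·h(Manager)
Solving: h(Senior) = 0.5482, h(Manager) = 0.5526.
Starting from Manager, the probability is 0.5526.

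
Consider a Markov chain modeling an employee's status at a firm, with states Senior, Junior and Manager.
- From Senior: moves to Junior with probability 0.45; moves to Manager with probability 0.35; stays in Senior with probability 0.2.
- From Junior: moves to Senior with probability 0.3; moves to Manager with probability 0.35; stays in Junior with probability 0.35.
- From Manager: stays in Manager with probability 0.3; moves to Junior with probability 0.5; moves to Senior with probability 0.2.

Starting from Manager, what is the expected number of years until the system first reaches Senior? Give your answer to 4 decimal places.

4.1071

Let t(s) be the expected number of years to first reach Senior from state s, with t(Senior) = 0. Conditioning on the first year:
t(Junior) = 1 + 0.35·t(Junior) + 0.35·t(Manager)
t(Manager) = 1 + 0.5·t(Junior) + 0.3·t(Manager)
Solving: t(Junior) = 3.7500, t(Manager) = 4.1071.
Expected years from Manager to Senior: 4.1071.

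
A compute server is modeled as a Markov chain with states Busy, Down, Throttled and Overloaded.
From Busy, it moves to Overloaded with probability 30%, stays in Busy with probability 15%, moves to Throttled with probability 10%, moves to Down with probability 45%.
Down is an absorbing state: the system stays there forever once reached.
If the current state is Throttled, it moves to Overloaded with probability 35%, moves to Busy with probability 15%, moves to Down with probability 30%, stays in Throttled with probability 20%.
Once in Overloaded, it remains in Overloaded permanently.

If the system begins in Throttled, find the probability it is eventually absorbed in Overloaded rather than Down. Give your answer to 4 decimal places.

Let h(s) be the probability of absorption at Overloaded starting from transient state s. Then h(Overloaded) = 1 and h(Down) = 0. By first-step analysis:
h(Busy) = 0.15·h(Busy) + 0.45·0 + 0.1·h(Throttled) + 0.3·1
h(Throttled) = 0.15·h(Busy) + 0.3·0 + 0.2·h(Throttled) + 0.35·1
Solving: h(Busy) = 0.4135, h(Throttled) = 0.5150.
Starting from Throttled, the probability is 0.5150.

0.5150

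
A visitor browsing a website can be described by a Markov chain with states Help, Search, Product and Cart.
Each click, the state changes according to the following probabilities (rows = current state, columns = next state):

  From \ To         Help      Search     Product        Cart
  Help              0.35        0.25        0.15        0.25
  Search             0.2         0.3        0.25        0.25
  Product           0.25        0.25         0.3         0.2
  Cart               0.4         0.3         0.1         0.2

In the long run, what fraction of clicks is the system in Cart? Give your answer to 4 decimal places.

0.2288

Let the stationary distribution be π with π = πP and π_1 + π_2 + π_3 + π_4 = 1.
π_1 = 0.35·π_1 + 0.2·π_2 + 0.25·π_3 + 0.4·π_4
π_2 = 0.25·π_1 + 0.3·π_2 + 0.25·π_3 + 0.3·π_4
π_3 = 0.15·π_1 + 0.25·π_2 + 0.3·π_3 + 0.1·π_4
Solving with the normalization constraint gives π = (0.3006, 0.2752, 0.1954, 0.2288).
So the stationary probability of Cart is 0.2288.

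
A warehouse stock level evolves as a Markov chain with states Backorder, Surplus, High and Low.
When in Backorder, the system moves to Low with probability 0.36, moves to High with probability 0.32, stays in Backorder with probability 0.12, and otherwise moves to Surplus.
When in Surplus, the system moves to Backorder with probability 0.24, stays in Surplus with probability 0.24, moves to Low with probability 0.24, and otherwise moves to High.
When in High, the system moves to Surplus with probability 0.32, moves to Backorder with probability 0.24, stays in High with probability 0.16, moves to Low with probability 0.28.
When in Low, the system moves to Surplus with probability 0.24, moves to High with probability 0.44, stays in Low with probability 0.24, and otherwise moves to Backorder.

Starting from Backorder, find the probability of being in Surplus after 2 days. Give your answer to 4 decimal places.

Propagate the distribution vector 2 days from Backorder.
After 0 days: (1.0000, 0.0000, 0.0000, 0.0000)
After 1 day: (0.1200, 0.2000, 0.3200, 0.3600)
After 2 days: (0.1680, 0.2608, 0.3040, 0.2672)
P(in Surplus after 2 days) = 0.2608

0.2608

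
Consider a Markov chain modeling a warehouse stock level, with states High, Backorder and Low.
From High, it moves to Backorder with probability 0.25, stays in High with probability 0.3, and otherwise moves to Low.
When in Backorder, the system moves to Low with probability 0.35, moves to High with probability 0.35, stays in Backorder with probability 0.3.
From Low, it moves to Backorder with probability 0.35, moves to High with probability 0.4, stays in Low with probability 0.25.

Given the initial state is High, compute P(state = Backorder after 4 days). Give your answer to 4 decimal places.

Propagate the distribution vector 4 days from High.
After 0 days: (1.0000, 0.0000, 0.0000)
After 1 day: (0.3000, 0.2500, 0.4500)
After 2 days: (0.3575, 0.3075, 0.3350)
After 3 days: (0.3489, 0.2989, 0.3523)
After 4 days: (0.3502, 0.3002, 0.3497)
P(in Backorder after 4 days) = 0.3002

0.3002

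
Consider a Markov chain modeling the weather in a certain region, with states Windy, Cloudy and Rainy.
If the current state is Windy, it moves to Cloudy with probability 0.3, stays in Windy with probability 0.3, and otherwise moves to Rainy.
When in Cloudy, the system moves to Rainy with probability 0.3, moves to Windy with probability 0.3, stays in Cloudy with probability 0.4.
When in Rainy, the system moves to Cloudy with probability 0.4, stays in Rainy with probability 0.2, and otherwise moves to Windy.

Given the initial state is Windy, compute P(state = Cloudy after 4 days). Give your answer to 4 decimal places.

Propagate the distribution vector 4 days from Windy.
After 0 days: (1.0000, 0.0000, 0.0000)
After 1 day: (0.3000, 0.3000, 0.4000)
After 2 days: (0.3400, 0.3700, 0.2900)
After 3 days: (0.3290, 0.3660, 0.3050)
After 4 days: (0.3305, 0.3671, 0.3024)
P(in Cloudy after 4 days) = 0.3671

0.3671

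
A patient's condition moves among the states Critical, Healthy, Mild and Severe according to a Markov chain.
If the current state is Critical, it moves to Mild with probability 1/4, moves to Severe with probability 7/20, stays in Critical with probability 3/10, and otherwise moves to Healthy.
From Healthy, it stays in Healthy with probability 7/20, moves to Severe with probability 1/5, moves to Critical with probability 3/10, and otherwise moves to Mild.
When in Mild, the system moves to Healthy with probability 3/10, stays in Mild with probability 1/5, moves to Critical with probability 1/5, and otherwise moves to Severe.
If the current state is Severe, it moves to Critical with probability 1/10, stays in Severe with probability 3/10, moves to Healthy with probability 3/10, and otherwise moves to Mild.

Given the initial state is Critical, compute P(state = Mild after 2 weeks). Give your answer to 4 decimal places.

0.2450

Propagate the distribution vector 2 weeks from Critical.
After 0 weeks: (1.0000, 0.0000, 0.0000, 0.0000)
After 1 week: (0.3000, 0.1000, 0.2500, 0.3500)
After 2 weeks: (0.2050, 0.2450, 0.2450, 0.3050)
P(in Mild after 2 weeks) = 0.2450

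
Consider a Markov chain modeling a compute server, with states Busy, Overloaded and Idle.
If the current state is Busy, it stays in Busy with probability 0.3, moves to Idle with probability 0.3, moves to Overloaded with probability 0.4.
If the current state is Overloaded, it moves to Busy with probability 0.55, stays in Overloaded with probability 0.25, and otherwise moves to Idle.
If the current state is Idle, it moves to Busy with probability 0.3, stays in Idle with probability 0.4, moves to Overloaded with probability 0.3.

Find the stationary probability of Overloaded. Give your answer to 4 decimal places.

0.3220

Let the stationary distribution be π with π = πP and π_1 + π_2 + π_3 = 1.
π_1 = 0.3·π_1 + 0.55·π_2 + 0.3·π_3
π_2 = 0.4·π_1 + 0.25·π_2 + 0.3·π_3
Solving with the normalization constraint gives π = (0.3805, 0.3220, 0.2976).
So the stationary probability of Overloaded is 0.3220.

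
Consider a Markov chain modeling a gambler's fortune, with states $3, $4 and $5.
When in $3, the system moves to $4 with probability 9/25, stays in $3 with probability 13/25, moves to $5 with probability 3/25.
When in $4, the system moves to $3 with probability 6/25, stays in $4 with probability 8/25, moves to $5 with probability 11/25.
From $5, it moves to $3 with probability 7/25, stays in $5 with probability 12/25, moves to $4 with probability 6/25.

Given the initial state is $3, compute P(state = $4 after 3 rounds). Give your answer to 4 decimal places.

Propagate the distribution vector 3 rounds from $3.
After 0 rounds: (1.0000, 0.0000, 0.0000)
After 1 round: (0.5200, 0.3600, 0.1200)
After 2 rounds: (0.3904, 0.3312, 0.2784)
After 3 rounds: (0.3604, 0.3133, 0.3262)
P(in $4 after 3 rounds) = 0.3133

0.3133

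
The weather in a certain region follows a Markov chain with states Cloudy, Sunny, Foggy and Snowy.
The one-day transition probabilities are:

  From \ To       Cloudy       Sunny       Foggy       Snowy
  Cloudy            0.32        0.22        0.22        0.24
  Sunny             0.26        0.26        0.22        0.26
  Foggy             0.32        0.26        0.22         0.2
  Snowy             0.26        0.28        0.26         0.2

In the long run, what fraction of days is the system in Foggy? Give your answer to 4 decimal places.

0.2291

Let the stationary distribution be π with π = πP and π_1 + π_2 + π_3 + π_4 = 1.
π_1 = 0.32·π_1 + 0.26·π_2 + 0.32·π_3 + 0.26·π_4
π_2 = 0.22·π_1 + 0.26·π_2 + 0.26·π_3 + 0.28·π_4
π_3 = 0.22·π_1 + 0.22·π_2 + 0.22·π_3 + 0.26·π_4
Solving with the normalization constraint gives π = (0.2912, 0.2529, 0.2291, 0.2268).
So the stationary probability of Foggy is 0.2291.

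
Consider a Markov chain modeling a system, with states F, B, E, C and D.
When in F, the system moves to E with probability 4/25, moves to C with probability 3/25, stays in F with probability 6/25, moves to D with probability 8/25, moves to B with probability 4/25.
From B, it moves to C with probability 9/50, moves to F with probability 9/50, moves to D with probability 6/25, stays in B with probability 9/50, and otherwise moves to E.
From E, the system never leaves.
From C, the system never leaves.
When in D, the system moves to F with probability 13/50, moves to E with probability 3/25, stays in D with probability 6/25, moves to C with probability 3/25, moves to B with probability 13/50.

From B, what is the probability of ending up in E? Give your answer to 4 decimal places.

Let h(s) be the probability of absorption at E starting from transient state s. Then h(E) = 1 and h(C) = 0. By first-step analysis:
h(F) = 0.24·h(F) + 0.16·h(B) + 0.16·1 + 0.12·0 + 0.32·h(D)
h(B) = 0.18·h(F) + 0.18·h(B) + 0.22·1 + 0.18·0 + 0.24·h(D)
h(D) = 0.26·h(F) + 0.26·h(B) + 0.12·1 + 0.12·0 + 0.24·h(D)
Solving: h(F) = 0.5492, h(B) = 0.5446, h(D) = 0.5321.
Starting from B, the probability is 0.5446.

0.5446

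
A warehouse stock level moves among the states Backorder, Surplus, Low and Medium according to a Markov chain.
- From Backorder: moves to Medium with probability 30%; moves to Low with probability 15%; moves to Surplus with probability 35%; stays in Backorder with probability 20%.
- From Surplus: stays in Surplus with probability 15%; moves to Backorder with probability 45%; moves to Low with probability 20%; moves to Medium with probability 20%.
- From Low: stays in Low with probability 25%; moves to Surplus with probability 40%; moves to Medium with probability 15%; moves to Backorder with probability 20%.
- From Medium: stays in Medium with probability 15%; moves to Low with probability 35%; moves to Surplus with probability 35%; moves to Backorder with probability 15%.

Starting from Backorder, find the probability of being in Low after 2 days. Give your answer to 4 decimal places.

0.2425

Propagate the distribution vector 2 days from Backorder.
After 0 days: (1.0000, 0.0000, 0.0000, 0.0000)
After 1 day: (0.2000, 0.3500, 0.1500, 0.3000)
After 2 days: (0.2725, 0.2875, 0.2425, 0.1975)
P(in Low after 2 days) = 0.2425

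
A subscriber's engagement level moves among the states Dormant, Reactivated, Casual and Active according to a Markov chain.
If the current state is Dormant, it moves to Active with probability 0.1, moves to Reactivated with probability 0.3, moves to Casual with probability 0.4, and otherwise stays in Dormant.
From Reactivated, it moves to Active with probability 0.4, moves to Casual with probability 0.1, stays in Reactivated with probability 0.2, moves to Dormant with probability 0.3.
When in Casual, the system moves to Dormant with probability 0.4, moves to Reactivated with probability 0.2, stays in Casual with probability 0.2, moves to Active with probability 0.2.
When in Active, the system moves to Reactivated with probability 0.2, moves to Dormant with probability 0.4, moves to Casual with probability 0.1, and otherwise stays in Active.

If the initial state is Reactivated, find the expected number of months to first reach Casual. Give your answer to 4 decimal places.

Let t(s) be the expected number of months to first reach Casual from state s, with t(Casual) = 0. Conditioning on the first month:
t(Dormant) = 1 + 0.2·t(Dormant) + 0.3·t(Reactivated) + 0.1·t(Active)
t(Reactivated) = 1 + 0.3·t(Dormant) + 0.2·t(Reactivated) + 0.4·t(Active)
t(Active) = 1 + 0.4·t(Dormant) + 0.2·t(Reactivated) + 0.3·t(Active)
Solving: t(Dormant) = 3.8723, t(Reactivated) = 5.2766, t(Active) = 5.1489.
Expected months from Reactivated to Casual: 5.2766.

5.2766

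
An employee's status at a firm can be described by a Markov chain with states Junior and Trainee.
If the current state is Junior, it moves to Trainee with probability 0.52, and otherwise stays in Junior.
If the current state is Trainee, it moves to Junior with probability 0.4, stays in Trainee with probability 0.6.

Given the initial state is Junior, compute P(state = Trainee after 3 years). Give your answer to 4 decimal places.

0.5649

Propagate the distribution vector 3 years from Junior.
After 0 years: (1.0000, 0.0000)
After 1 year: (0.4800, 0.5200)
After 2 years: (0.4384, 0.5616)
After 3 years: (0.4351, 0.5649)
P(in Trainee after 3 years) = 0.5649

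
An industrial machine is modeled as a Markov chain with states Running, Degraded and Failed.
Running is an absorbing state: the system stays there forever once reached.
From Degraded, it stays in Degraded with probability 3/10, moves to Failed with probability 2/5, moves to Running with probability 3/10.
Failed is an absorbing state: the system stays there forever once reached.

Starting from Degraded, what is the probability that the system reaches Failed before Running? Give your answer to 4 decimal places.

Let h(s) be the probability of absorption at Failed starting from transient state s. Then h(Failed) = 1 and h(Running) = 0. By first-step analysis:
h(Degraded) = 0.3·0 + 0.3·h(Degraded) + 0.4·1
Solving: h(Degraded) = 0.5714.
Starting from Degraded, the probability is 0.5714.

0.5714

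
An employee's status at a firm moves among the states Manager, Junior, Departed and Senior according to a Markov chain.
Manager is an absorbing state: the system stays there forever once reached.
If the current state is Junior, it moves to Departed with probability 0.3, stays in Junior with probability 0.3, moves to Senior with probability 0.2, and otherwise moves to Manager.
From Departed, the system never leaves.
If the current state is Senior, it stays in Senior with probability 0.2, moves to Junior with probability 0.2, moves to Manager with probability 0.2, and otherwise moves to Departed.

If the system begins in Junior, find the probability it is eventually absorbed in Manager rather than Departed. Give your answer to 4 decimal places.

Let h(s) be the probability of absorption at Manager starting from transient state s. Then h(Manager) = 1 and h(Departed) = 0. By first-step analysis:
h(Junior) = 0.2·1 + 0.3·h(Junior) + 0.3·0 + 0.2·h(Senior)
h(Senior) = 0.2·1 + 0.2·h(Junior) + 0.4·0 + 0.2·h(Senior)
Solving: h(Junior) = 0.3846, h(Senior) = 0.3462.
Starting from Junior, the probability is 0.3846.

0.3846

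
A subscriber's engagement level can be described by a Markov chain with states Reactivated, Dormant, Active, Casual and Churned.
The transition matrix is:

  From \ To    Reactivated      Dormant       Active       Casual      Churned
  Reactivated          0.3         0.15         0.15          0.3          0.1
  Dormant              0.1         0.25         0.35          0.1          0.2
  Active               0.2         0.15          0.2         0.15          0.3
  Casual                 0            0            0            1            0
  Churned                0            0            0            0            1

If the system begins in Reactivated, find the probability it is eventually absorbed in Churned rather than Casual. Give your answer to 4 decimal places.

Let h(s) be the probability of absorption at Churned starting from transient state s. Then h(Churned) = 1 and h(Casual) = 0. By first-step analysis:
h(Reactivated) = 0.3·h(Reactivated) + 0.15·h(Dormant) + 0.15·h(Active) + 0.3·0 + 0.1·1
h(Dormant) = 0.1·h(Reactivated) + 0.25·h(Dormant) + 0.35·h(Active) + 0.1·0 + 0.2·1
h(Active) = 0.2·h(Reactivated) + 0.15·h(Dormant) + 0.2·h(Active) + 0.15·0 + 0.3·1
Solving: h(Reactivated) = 0.3951, h(Dormant) = 0.5923, h(Active) = 0.5848.
Starting from Reactivated, the probability is 0.3951.

0.3951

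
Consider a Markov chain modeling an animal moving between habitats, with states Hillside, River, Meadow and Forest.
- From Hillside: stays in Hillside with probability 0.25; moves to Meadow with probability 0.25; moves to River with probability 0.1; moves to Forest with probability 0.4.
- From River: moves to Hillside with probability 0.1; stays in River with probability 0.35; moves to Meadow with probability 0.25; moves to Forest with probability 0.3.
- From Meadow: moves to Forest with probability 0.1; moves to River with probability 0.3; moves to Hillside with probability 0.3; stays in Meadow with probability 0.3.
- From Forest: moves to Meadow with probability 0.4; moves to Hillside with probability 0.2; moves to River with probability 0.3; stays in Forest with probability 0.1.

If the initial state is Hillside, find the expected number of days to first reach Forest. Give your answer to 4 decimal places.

Let t(s) be the expected number of days to first reach Forest from state s, with t(Forest) = 0. Conditioning on the first day:
t(Hillside) = 1 + 0.25·t(Hillside) + 0.1·t(River) + 0.25·t(Meadow)
t(River) = 1 + 0.1·t(Hillside) + 0.35·t(River) + 0.25·t(Meadow)
t(Meadow) = 1 + 0.3·t(Hillside) + 0.3·t(River) + 0.3·t(Meadow)
Solving: t(Hillside) = 3.3256, t(River) = 3.7690, t(Meadow) = 4.4691.
Expected days from Hillside to Forest: 3.3256.

3.3256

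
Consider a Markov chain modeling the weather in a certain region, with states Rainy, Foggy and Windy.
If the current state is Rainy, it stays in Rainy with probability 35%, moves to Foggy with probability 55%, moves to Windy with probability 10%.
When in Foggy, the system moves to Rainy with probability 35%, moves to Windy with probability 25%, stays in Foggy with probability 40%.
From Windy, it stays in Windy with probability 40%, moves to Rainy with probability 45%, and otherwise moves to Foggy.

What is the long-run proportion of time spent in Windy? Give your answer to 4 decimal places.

0.2283

Let the stationary distribution be π with π = πP and π_1 + π_2 + π_3 = 1.
π_1 = 0.35·π_1 + 0.35·π_2 + 0.45·π_3
π_2 = 0.55·π_1 + 0.4·π_2 + 0.15·π_3
Solving with the normalization constraint gives π = (0.3728, 0.3988, 0.2283).
So the stationary probability of Windy is 0.2283.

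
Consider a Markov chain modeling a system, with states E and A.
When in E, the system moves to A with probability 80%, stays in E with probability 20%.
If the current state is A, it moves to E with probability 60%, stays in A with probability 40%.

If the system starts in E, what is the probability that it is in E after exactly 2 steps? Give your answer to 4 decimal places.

Sum over the intermediate state after 1 step:
P = P(E→E)·P(E→E) + P(E→A)·P(A→E)
  = 0.2×0.2 + 0.8×0.6
  = 0.0400 + 0.4800 = 0.5200

0.5200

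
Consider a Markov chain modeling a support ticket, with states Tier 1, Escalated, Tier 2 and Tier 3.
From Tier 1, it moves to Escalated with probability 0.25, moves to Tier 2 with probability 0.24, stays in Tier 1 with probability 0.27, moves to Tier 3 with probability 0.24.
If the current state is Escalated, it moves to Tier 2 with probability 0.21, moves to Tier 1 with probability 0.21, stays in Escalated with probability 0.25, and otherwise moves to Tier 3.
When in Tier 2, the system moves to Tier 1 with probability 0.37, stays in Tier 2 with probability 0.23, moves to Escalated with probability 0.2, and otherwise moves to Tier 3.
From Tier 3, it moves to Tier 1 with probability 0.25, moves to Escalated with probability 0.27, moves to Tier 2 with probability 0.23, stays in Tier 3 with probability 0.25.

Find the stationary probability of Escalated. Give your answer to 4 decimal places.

0.2437

Let the stationary distribution be π with π = πP and π_1 + π_2 + π_3 + π_4 = 1.
π_1 = 0.27·π_1 + 0.21·π_2 + 0.37·π_3 + 0.25·π_4
π_2 = 0.25·π_1 + 0.25·π_2 + 0.2·π_3 + 0.27·π_4
π_3 = 0.24·π_1 + 0.21·π_2 + 0.23·π_3 + 0.23·π_4
Solving with the normalization constraint gives π = (0.2731, 0.2437, 0.2279, 0.2554).
So the stationary probability of Escalated is 0.2437.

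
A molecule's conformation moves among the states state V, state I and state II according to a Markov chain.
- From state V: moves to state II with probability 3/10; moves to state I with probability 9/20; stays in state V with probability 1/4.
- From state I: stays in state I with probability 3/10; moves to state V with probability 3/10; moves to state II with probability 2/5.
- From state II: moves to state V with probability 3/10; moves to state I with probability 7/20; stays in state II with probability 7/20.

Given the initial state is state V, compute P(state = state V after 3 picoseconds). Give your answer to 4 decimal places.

Propagate the distribution vector 3 picoseconds from state V.
After 0 picoseconds: (1.0000, 0.0000, 0.0000)
After 1 picosecond: (0.2500, 0.4500, 0.3000)
After 2 picoseconds: (0.2875, 0.3525, 0.3600)
After 3 picoseconds: (0.2856, 0.3611, 0.3533)
P(in state V after 3 picoseconds) = 0.2856

0.2856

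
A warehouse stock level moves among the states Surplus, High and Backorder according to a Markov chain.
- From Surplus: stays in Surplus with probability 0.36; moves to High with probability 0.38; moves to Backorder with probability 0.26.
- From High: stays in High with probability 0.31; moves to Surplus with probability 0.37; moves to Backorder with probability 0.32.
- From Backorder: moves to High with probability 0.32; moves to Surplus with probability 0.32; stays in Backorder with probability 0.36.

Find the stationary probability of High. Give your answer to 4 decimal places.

Let the stationary distribution be π with π = πP and π_1 + π_2 + π_3 = 1.
π_1 = 0.36·π_1 + 0.37·π_2 + 0.32·π_3
π_2 = 0.38·π_1 + 0.31·π_2 + 0.32·π_3
Solving with the normalization constraint gives π = (0.3509, 0.3377, 0.3114).
So the stationary probability of High is 0.3377.

0.3377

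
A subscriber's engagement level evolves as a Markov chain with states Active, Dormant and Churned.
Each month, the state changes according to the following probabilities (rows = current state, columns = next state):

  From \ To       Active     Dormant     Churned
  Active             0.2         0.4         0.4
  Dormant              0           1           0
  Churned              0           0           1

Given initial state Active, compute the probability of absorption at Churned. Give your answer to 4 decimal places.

0.5000

Let h(s) be the probability of absorption at Churned starting from transient state s. Then h(Churned) = 1 and h(Dormant) = 0. By first-step analysis:
h(Active) = 0.2·h(Active) + 0.4·0 + 0.4·1
Solving: h(Active) = 0.5000.
Starting from Active, the probability is 0.5000.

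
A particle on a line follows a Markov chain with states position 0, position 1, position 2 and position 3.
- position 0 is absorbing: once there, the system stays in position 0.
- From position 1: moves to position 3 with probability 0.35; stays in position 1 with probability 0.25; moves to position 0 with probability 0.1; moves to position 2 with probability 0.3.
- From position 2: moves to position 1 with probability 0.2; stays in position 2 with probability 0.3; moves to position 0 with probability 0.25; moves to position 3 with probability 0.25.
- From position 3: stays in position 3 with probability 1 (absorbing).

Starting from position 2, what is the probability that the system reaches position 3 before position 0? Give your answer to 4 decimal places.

Let h(s) be the probability of absorption at position 3 starting from transient state s. Then h(position 3) = 1 and h(position 0) = 0. By first-step analysis:
h(position 1) = 0.1·0 + 0.25·h(position 1) + 0.3·h(position 2) + 0.35·1
h(position 2) = 0.25·0 + 0.2·h(position 1) + 0.3·h(position 2) + 0.25·1
Solving: h(position 1) = 0.6882, h(position 2) = 0.5538.
Starting from position 2, the probability is 0.5538.

0.5538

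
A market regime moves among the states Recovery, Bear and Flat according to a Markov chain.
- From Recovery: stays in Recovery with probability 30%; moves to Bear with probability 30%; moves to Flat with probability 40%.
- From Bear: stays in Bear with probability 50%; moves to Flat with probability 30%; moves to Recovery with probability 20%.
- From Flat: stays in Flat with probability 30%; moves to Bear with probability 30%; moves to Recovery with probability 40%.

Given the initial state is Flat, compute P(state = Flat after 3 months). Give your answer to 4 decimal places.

0.3300

Propagate the distribution vector 3 months from Flat.
After 0 months: (0.0000, 0.0000, 1.0000)
After 1 month: (0.4000, 0.3000, 0.3000)
After 2 months: (0.3000, 0.3600, 0.3400)
After 3 months: (0.2980, 0.3720, 0.3300)
P(in Flat after 3 months) = 0.3300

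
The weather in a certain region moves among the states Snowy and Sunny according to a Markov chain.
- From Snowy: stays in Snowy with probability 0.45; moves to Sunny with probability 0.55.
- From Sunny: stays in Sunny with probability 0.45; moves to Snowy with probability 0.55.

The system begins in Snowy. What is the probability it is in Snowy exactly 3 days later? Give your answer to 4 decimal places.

Propagate the distribution vector 3 days from Snowy.
After 0 days: (1.0000, 0.0000)
After 1 day: (0.4500, 0.5500)
After 2 days: (0.5050, 0.4950)
After 3 days: (0.4995, 0.5005)
P(in Snowy after 3 days) = 0.4995

0.4995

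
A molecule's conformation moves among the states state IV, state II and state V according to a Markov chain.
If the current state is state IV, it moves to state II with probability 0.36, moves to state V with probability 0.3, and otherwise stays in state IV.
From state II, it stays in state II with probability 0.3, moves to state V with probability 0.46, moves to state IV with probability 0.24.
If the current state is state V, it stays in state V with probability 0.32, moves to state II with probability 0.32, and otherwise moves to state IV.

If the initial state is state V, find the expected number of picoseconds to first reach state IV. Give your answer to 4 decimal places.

3.1022

Let t(s) be the expected number of picoseconds to first reach state IV from state s, with t(state IV) = 0. Conditioning on the first picosecond:
t(state II) = 1 + 0.3·t(state II) + 0.46·t(state V)
t(state V) = 1 + 0.32·t(state II) + 0.32·t(state V)
Solving: t(state II) = 3.4672, t(state V) = 3.1022.
Expected picoseconds from state V to state IV: 3.1022.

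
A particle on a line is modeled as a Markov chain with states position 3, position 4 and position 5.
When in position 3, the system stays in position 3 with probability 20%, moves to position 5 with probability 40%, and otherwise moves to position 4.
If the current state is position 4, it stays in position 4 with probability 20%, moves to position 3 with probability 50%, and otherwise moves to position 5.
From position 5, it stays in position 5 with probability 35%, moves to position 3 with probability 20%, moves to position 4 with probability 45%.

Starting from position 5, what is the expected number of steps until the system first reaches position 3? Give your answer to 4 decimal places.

3.2468

Let t(s) be the expected number of steps to first reach position 3 from state s, with t(position 3) = 0. Conditioning on the first step:
t(position 4) = 1 + 0.2·t(position 4) + 0.3·t(position 5)
t(position 5) = 1 + 0.45·t(position 4) + 0.35·t(position 5)
Solving: t(position 4) = 2.4675, t(position 5) = 3.2468.
Expected steps from position 5 to position 3: 3.2468.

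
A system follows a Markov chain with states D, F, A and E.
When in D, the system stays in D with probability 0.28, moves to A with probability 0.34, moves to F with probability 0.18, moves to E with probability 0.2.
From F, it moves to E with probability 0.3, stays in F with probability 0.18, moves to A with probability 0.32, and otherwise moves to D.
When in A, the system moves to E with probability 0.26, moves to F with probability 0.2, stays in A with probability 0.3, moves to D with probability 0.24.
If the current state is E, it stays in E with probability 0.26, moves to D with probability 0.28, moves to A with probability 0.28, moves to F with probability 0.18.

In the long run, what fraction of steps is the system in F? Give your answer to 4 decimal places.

Let the stationary distribution be π with π = πP and π_1 + π_2 + π_3 + π_4 = 1.
π_1 = 0.28·π_1 + 0.2·π_2 + 0.24·π_3 + 0.28·π_4
π_2 = 0.18·π_1 + 0.18·π_2 + 0.2·π_3 + 0.18·π_4
π_3 = 0.34·π_1 + 0.32·π_2 + 0.3·π_3 + 0.28·π_4
Solving with the normalization constraint gives π = (0.2528, 0.1862, 0.3088, 0.2523).
So the stationary probability of F is 0.1862.

0.1862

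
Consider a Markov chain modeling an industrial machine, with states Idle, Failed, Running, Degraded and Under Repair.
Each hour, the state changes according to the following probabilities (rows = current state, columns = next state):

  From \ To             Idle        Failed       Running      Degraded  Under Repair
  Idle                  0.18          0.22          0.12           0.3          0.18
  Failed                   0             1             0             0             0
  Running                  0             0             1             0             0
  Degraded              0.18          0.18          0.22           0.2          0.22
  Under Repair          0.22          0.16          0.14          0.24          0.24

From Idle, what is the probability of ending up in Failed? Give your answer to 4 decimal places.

Let h(s) be the probability of absorption at Failed starting from transient state s. Then h(Failed) = 1 and h(Running) = 0. By first-step analysis:
h(Idle) = 0.18·h(Idle) + 0.22·1 + 0.12·0 + 0.3·h(Degraded) + 0.18·h(Under Repair)
h(Degraded) = 0.18·h(Idle) + 0.18·1 + 0.22·0 + 0.2·h(Degraded) + 0.22·h(Under Repair)
h(Under Repair) = 0.22·h(Idle) + 0.16·1 + 0.14·0 + 0.24·h(Degraded) + 0.24·h(Under Repair)
Solving: h(Idle) = 0.5678, h(Degraded) = 0.4992, h(Under Repair) = 0.5325.
Starting from Idle, the probability is 0.5678.

0.5678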